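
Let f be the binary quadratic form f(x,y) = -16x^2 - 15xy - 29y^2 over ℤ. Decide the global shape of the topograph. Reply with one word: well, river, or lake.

D = b²−4ac = (-15)² − 4·(-16)·(-29) = -1631
D < 0 ⇒ definite ⇒ every region one sign ⇒ single well

well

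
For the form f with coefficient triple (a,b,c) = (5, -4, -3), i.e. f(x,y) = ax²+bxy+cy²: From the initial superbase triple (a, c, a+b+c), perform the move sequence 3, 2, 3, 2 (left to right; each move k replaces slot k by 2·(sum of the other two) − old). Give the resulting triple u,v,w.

start (5,-3,-2) = (f(1,0),f(0,1),f(1,1))
replace slot 3: 2·(5+(-3)) − (-2) = 6 → (5,-3,6)
replace slot 2: 2·(5+6) − (-3) = 25 → (5,25,6)
replace slot 3: 2·(5+25) − 6 = 54 → (5,25,54)
replace slot 2: 2·(5+54) − 25 = 93 → (5,93,54)

5,93,54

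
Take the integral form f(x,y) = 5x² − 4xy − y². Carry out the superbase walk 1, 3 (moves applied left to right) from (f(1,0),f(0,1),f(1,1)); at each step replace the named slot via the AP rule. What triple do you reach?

start (5,-1,0) = (f(1,0),f(0,1),f(1,1))
replace slot 1: 2·((-1)+0) − 5 = -7 → (-7,-1,0)
replace slot 3: 2·((-7)+(-1)) − 0 = -16 → (-7,-1,-16)

-7,-1,-16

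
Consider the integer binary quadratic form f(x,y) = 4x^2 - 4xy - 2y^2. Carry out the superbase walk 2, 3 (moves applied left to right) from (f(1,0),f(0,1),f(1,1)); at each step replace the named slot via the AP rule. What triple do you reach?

start (4,-2,-2) = (f(1,0),f(0,1),f(1,1))
replace slot 2: 2·(4+(-2)) − (-2) = 6 → (4,6,-2)
replace slot 3: 2·(4+6) − (-2) = 22 → (4,6,22)

4,6,22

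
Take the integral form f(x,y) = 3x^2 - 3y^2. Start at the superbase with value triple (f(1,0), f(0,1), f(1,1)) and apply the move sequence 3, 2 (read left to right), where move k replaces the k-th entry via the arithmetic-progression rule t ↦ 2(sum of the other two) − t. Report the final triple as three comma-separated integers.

start (3,-3,0) = (f(1,0),f(0,1),f(1,1))
replace slot 3: 2·(3+(-3)) − 0 = 0 → (3,-3,0)
replace slot 2: 2·(3+0) − (-3) = 9 → (3,9,0)

3,9,0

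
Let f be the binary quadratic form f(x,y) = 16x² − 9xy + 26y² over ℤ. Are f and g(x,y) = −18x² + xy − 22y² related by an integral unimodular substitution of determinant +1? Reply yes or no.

D₁ = -1583, D₂ = -1583
f: reduced (well bottom): (16,-9,26) with a≤c, −a<b≤a
g is negative-definite; reduce −g:
−g: reduced (well bottom): (18,-1,22) with a≤c, −a<b≤a
flip sign back: reduced form of g is (-18,1,-22)
reduced forms (16, -9, 26) vs (-18, 1, -22) ⇒ inequivalent

no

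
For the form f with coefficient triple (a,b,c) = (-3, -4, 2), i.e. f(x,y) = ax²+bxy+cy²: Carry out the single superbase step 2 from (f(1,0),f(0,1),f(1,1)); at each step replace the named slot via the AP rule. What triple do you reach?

start (-3,2,-5) = (f(1,0),f(0,1),f(1,1))
replace slot 2: 2·((-3)+(-5)) − 2 = -18 → (-3,-18,-5)

-3,-18,-5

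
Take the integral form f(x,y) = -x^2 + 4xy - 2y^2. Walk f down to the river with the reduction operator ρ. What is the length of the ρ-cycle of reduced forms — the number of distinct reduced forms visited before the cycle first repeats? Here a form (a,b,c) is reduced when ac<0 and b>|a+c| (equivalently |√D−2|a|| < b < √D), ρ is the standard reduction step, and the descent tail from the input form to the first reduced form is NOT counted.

D = 8, ⌊√D⌋ = 2
descent: ρ → (-2,0,1)
descent: ρ → (1,2,-1)  [lands on river]
river: ρ → (-1,2,1)
ρ-cycle length = 2 (tail of 2 descent steps not counted)

2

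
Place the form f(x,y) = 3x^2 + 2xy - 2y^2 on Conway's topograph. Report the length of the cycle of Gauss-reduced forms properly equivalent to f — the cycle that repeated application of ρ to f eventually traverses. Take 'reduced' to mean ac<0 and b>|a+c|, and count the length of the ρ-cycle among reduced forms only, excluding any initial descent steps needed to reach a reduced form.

D = 28, ⌊√D⌋ = 5
river: ρ → (-2,2,3)
river: ρ → (3,4,-1)
river: ρ → (-1,4,3)
river: ρ → (3,2,-2)
ρ-cycle length = 4 (tail of 0 descent steps not counted)

4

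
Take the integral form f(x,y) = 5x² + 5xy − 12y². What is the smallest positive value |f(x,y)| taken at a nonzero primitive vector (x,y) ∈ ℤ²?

descent: ρ → (-12,-5,5)
descent: ρ → (5,15,-2)  [lands on river]
river: ρ → (-2,13,12)
river: ρ → (12,11,-3)
river: ρ → (-3,13,8)
river: ρ → (8,3,-8)
river: ρ → (-8,13,3)
river: ρ → (3,11,-12)
river: ρ → (-12,13,2)
river: ρ → (2,15,-5)
river: ρ → (-5,15,2)
river: ρ → (2,13,-12)
river: ρ → (-12,11,3)
river: ρ → (3,13,-8)
river: ρ → (-8,3,8)
river: ρ → (8,13,-3)
river: ρ → (-3,11,12)
river: ρ → (12,13,-2)
river: ρ → (-2,15,5)
closes: descent 2, river 18
min |a| on river = 2

2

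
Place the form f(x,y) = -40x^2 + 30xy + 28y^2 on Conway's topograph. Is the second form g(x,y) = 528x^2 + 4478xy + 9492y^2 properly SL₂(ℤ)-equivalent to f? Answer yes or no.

D₁ = 5380, D₂ = 5380
river cycle of f (length 10): (28, 26, -42), (-42, 58, 12), (12, 62, -32), (-32, 66, 8), (8, 62, -48), (-48, 34, 22), (22, 54, -28), (-28, 58, 18), (18, 50, -40), (-40, 30, 28)
river cycle of g (length 10): (28, 26, -42), (-42, 58, 12), (12, 62, -32), (-32, 66, 8), (8, 62, -48), (-48, 34, 22), (22, 54, -28), (-28, 58, 18), (18, 50, -40), (-40, 30, 28)
cycles coincide ⇒ equivalent

yes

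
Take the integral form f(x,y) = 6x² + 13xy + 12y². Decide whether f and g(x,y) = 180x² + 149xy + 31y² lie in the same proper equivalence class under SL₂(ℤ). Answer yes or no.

D₁ = -119, D₂ = -119
f: translate: b→1 (≡13 mod 12), so (6,13,12)→(6,1,5)
f: flip: (6,1,5)→(5,-1,6)
f: reduced (well bottom): (5,-1,6) with a≤c, −a<b≤a
g: flip: (180,149,31)→(31,-149,180)
g: translate: b→-25 (≡-149 mod 62), so (31,-149,180)→(31,-25,6)
g: flip: (31,-25,6)→(6,25,31)
g: translate: b→1 (≡25 mod 12), so (6,25,31)→(6,1,5)
g: flip: (6,1,5)→(5,-1,6)
g: reduced (well bottom): (5,-1,6) with a≤c, −a<b≤a
reduced forms (5, -1, 6) vs (5, -1, 6) ⇒ equivalent

yes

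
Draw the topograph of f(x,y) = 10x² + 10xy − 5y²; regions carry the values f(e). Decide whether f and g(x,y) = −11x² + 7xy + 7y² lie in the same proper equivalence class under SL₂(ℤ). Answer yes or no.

D₁ = 300, D₂ = 357
discriminants differ ⇒ not SL₂(ℤ)-equivalent

no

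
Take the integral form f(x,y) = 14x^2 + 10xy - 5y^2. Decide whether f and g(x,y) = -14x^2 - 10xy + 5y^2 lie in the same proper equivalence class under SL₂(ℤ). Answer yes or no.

D₁ = 380, D₂ = 380
river cycle of f (length 4): (-5, 10, 14), (14, 18, -1), (-1, 18, 14), (14, 10, -5)
river cycle of g (length 4): (5, 10, -14), (-14, 18, 1), (1, 18, -14), (-14, 10, 5)
cycles differ ⇒ inequivalent

no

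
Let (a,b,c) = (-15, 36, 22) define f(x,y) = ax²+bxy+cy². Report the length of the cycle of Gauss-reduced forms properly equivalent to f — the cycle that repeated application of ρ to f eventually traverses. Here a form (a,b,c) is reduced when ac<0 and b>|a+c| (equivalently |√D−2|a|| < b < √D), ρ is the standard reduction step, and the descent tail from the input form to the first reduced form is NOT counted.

D = 2616, ⌊√D⌋ = 51
river: ρ → (22,8,-29)
river: ρ → (-29,50,1)
river: ρ → (1,50,-29)
river: ρ → (-29,8,22)
river: ρ → (22,36,-15)
river: ρ → (-15,24,34)
river: ρ → (34,44,-5)
river: ρ → (-5,46,25)
river: ρ → (25,4,-26)
river: ρ → (-26,48,3)
river: ρ → (3,48,-26)
river: ρ → (-26,4,25)
river: ρ → (25,46,-5)
river: ρ → (-5,44,34)
river: ρ → (34,24,-15)
river: ρ → (-15,36,22)
ρ-cycle length = 16 (tail of 0 descent steps not counted)

16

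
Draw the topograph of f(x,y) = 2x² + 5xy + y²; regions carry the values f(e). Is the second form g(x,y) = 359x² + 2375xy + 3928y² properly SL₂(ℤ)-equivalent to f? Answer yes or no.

D₁ = 17, D₂ = 17
river cycle of f (length 6): (1, 3, -2), (-2, 1, 2), (2, 3, -1), (-1, 3, 2), (2, 1, -2), (-2, 3, 1)
river cycle of g (length 6): (2, 1, -2), (-2, 3, 1), (1, 3, -2), (-2, 1, 2), (2, 3, -1), (-1, 3, 2)
cycles coincide ⇒ equivalent

yes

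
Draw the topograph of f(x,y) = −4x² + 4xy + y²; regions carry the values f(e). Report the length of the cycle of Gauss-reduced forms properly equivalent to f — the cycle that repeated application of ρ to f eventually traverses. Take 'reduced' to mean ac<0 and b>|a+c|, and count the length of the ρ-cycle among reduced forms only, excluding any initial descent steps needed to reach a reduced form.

D = 32, ⌊√D⌋ = 5
river: ρ → (1,4,-4)
river: ρ → (-4,4,1)
ρ-cycle length = 2 (tail of 0 descent steps not counted)

2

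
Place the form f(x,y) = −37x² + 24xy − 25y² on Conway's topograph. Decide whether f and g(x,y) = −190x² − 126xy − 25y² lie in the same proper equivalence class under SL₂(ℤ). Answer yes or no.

D₁ = -3124, D₂ = -3124
f is negative-definite; reduce −f:
−f: flip: (37,-24,25)→(25,24,37)
−f: reduced (well bottom): (25,24,37) with a≤c, −a<b≤a
flip sign back: reduced form of f is (-25,-24,-37)
g is negative-definite; reduce −g:
−g: flip: (190,126,25)→(25,-126,190)
−g: translate: b→24 (≡-126 mod 50), so (25,-126,190)→(25,24,37)
−g: reduced (well bottom): (25,24,37) with a≤c, −a<b≤a
flip sign back: reduced form of g is (-25,-24,-37)
reduced forms (-25, -24, -37) vs (-25, -24, -37) ⇒ equivalent

yes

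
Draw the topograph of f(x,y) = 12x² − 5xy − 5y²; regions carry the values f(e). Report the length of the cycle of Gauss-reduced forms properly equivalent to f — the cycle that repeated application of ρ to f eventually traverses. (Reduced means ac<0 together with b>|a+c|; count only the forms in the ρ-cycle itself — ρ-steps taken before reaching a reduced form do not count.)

D = 265, ⌊√D⌋ = 16
descent: ρ → (-5,15,2)  [lands on river]
river: ρ → (2,13,-12)
river: ρ → (-12,11,3)
river: ρ → (3,13,-8)
river: ρ → (-8,3,8)
river: ρ → (8,13,-3)
river: ρ → (-3,11,12)
river: ρ → (12,13,-2)
river: ρ → (-2,15,5)
river: ρ → (5,15,-2)
river: ρ → (-2,13,12)
river: ρ → (12,11,-3)
river: ρ → (-3,13,8)
river: ρ → (8,3,-8)
river: ρ → (-8,13,3)
river: ρ → (3,11,-12)
river: ρ → (-12,13,2)
river: ρ → (2,15,-5)
ρ-cycle length = 18 (tail of 1 descent step not counted)

18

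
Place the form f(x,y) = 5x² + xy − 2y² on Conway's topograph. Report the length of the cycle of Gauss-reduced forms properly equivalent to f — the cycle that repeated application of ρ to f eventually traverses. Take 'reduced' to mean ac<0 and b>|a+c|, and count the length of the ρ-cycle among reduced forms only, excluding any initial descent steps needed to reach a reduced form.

D = 41, ⌊√D⌋ = 6
descent: ρ → (-2,3,4)  [lands on river]
river: ρ → (4,5,-1)
river: ρ → (-1,5,4)
river: ρ → (4,3,-2)
river: ρ → (-2,5,2)
river: ρ → (2,3,-4)
river: ρ → (-4,5,1)
river: ρ → (1,5,-4)
river: ρ → (-4,3,2)
river: ρ → (2,5,-2)
ρ-cycle length = 10 (tail of 1 descent step not counted)

10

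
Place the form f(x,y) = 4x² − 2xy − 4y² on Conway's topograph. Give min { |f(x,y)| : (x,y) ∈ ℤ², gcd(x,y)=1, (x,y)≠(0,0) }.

descent: ρ → (-4,2,4)  [lands on river]
river: ρ → (4,6,-2)
river: ρ → (-2,6,4)
river: ρ → (4,2,-4)
river: ρ → (-4,6,2)
river: ρ → (2,6,-4)
closes: descent 1, river 6
min |a| on river = 2

2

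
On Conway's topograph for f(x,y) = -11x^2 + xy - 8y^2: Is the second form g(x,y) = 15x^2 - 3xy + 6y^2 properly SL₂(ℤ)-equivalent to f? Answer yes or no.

D₁ = -351, D₂ = -351
f is negative-definite; reduce −f:
−f: flip: (11,-1,8)→(8,1,11)
−f: reduced (well bottom): (8,1,11) with a≤c, −a<b≤a
flip sign back: reduced form of f is (-8,-1,-11)
g: flip: (15,-3,6)→(6,3,15)
g: reduced (well bottom): (6,3,15) with a≤c, −a<b≤a
reduced forms (-8, -1, -11) vs (6, 3, 15) ⇒ inequivalent

no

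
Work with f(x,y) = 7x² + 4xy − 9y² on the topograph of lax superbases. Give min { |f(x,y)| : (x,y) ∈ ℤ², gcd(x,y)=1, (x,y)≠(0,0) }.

river: ρ → (-9,14,2)
river: ρ → (2,14,-9)
river: ρ → (-9,4,7)
river: ρ → (7,10,-6)
river: ρ → (-6,14,3)
river: ρ → (3,16,-1)
river: ρ → (-1,16,3)
river: ρ → (3,14,-6)
river: ρ → (-6,10,7)
river: ρ → (7,4,-9)
closes: descent 0, river 10
min |a| on river = 1

1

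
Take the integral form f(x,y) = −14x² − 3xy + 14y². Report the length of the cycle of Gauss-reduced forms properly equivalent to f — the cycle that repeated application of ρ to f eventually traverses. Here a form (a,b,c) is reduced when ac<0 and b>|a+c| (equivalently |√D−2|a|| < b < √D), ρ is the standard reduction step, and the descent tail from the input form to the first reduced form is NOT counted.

D = 793, ⌊√D⌋ = 28
descent: ρ → (14,3,-14)  [lands on river]
river: ρ → (-14,25,3)
river: ρ → (3,23,-22)
river: ρ → (-22,21,4)
river: ρ → (4,27,-4)
river: ρ → (-4,21,22)
river: ρ → (22,23,-3)
river: ρ → (-3,25,14)
ρ-cycle length = 8 (tail of 1 descent step not counted)

8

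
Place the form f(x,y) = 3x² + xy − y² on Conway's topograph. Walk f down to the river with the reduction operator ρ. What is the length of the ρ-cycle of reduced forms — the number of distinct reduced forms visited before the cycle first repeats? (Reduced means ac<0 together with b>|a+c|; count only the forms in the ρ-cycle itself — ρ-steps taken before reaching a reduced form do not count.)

D = 13, ⌊√D⌋ = 3
descent: ρ → (-1,3,1)  [lands on river]
river: ρ → (1,3,-1)
ρ-cycle length = 2 (tail of 1 descent step not counted)

2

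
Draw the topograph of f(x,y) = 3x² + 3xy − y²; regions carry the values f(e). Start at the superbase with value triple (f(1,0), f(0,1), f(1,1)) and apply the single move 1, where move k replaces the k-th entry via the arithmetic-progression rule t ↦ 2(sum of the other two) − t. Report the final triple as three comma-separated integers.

start (3,-1,5) = (f(1,0),f(0,1),f(1,1))
replace slot 1: 2·((-1)+5) − 3 = 5 → (5,-1,5)

5,-1,5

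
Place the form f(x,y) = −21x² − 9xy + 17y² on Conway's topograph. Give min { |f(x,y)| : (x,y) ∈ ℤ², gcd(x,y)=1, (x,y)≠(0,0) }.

descent: ρ → (17,9,-21)  [lands on river]
river: ρ → (-21,33,5)
river: ρ → (5,37,-7)
river: ρ → (-7,33,15)
river: ρ → (15,27,-13)
river: ρ → (-13,25,17)
closes: descent 1, river 6
min |a| on river = 5

5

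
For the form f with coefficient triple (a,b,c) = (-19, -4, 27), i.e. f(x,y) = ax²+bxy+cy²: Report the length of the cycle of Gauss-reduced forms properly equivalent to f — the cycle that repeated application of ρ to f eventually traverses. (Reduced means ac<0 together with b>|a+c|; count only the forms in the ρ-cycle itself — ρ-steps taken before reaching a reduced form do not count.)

D = 2068, ⌊√D⌋ = 45
descent: ρ → (27,4,-19)
descent: ρ → (-19,34,12)  [lands on river]
river: ρ → (12,38,-13)
river: ρ → (-13,40,9)
river: ρ → (9,32,-29)
river: ρ → (-29,26,12)
river: ρ → (12,22,-33)
river: ρ → (-33,44,1)
river: ρ → (1,44,-33)
river: ρ → (-33,22,12)
river: ρ → (12,26,-29)
river: ρ → (-29,32,9)
river: ρ → (9,40,-13)
river: ρ → (-13,38,12)
river: ρ → (12,34,-19)
river: ρ → (-19,42,4)
river: ρ → (4,38,-39)
river: ρ → (-39,40,3)
river: ρ → (3,44,-11)
river: ρ → (-11,44,3)
river: ρ → (3,40,-39)
river: ρ → (-39,38,4)
river: ρ → (4,42,-19)
ρ-cycle length = 22 (tail of 2 descent steps not counted)

22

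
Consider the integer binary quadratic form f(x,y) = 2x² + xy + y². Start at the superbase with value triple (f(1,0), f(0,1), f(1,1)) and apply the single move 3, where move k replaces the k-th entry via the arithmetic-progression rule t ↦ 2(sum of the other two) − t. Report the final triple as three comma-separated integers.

start (2,1,4) = (f(1,0),f(0,1),f(1,1))
replace slot 3: 2·(2+1) − 4 = 2 → (2,1,2)

2,1,2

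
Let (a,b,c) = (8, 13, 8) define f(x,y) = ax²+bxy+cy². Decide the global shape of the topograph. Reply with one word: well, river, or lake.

D = b²−4ac = 13² − 4·8·8 = -87
D < 0 ⇒ definite ⇒ every region one sign ⇒ single well

well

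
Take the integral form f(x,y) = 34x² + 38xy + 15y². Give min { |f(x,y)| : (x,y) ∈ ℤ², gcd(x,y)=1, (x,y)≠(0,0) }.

translate: b→-30 (≡38 mod 68), so (34,38,15)→(34,-30,11)
flip: (34,-30,11)→(11,30,34)
translate: b→8 (≡30 mod 22), so (11,30,34)→(11,8,15)
reduced (well bottom): (11,8,15) with a≤c, −a<b≤a
well minimum = a = 11

11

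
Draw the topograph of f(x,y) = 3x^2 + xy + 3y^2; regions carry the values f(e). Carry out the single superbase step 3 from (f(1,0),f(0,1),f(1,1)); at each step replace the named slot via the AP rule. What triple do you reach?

start (3,3,7) = (f(1,0),f(0,1),f(1,1))
replace slot 3: 2·(3+3) − 7 = 5 → (3,3,5)

3,3,5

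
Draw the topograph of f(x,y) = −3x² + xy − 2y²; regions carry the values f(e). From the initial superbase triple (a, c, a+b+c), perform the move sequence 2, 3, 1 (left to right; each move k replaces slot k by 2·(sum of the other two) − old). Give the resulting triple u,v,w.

start (-3,-2,-4) = (f(1,0),f(0,1),f(1,1))
replace slot 2: 2·((-3)+(-4)) − (-2) = -12 → (-3,-12,-4)
replace slot 3: 2·((-3)+(-12)) − (-4) = -26 → (-3,-12,-26)
replace slot 1: 2·((-12)+(-26)) − (-3) = -73 → (-73,-12,-26)

-73,-12,-26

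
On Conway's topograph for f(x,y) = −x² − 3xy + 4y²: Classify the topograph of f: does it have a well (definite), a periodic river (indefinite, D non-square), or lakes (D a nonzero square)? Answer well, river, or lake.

D = b²−4ac = (-3)² − 4·(-1)·4 = 25
D = 5² is a perfect square ⇒ form factors over ℤ ⇒ lakes

lake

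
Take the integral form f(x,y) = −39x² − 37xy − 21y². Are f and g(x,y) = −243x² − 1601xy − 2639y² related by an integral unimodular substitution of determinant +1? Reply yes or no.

D₁ = -1907, D₂ = -1907
f is negative-definite; reduce −f:
−f: flip: (39,37,21)→(21,-37,39)
−f: translate: b→5 (≡-37 mod 42), so (21,-37,39)→(21,5,23)
−f: reduced (well bottom): (21,5,23) with a≤c, −a<b≤a
flip sign back: reduced form of f is (-21,-5,-23)
g is negative-definite; reduce −g:
−g: translate: b→143 (≡1601 mod 486), so (243,1601,2639)→(243,143,23)
−g: flip: (243,143,23)→(23,-143,243)
−g: translate: b→-5 (≡-143 mod 46), so (23,-143,243)→(23,-5,21)
−g: flip: (23,-5,21)→(21,5,23)
−g: reduced (well bottom): (21,5,23) with a≤c, −a<b≤a
flip sign back: reduced form of g is (-21,-5,-23)
reduced forms (-21, -5, -23) vs (-21, -5, -23) ⇒ equivalent

yes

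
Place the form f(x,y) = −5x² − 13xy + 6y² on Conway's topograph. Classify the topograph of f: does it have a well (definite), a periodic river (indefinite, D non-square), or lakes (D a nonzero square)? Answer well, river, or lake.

D = b²−4ac = (-13)² − 4·(-5)·6 = 289
D = 17² is a perfect square ⇒ form factors over ℤ ⇒ lakes

lake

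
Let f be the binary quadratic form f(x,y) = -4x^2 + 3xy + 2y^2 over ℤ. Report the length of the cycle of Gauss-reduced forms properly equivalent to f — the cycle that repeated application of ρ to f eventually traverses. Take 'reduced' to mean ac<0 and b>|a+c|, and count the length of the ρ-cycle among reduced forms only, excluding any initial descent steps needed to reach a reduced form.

D = 41, ⌊√D⌋ = 6
river: ρ → (2,5,-2)
river: ρ → (-2,3,4)
river: ρ → (4,5,-1)
river: ρ → (-1,5,4)
river: ρ → (4,3,-2)
river: ρ → (-2,5,2)
river: ρ → (2,3,-4)
river: ρ → (-4,5,1)
river: ρ → (1,5,-4)
river: ρ → (-4,3,2)
ρ-cycle length = 10 (tail of 0 descent steps not counted)

10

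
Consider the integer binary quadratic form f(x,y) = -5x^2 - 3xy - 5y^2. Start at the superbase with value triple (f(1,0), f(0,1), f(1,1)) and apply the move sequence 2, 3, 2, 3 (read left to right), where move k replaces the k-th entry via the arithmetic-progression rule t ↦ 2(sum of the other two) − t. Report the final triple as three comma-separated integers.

start (-5,-5,-13) = (f(1,0),f(0,1),f(1,1))
replace slot 2: 2·((-5)+(-13)) − (-5) = -31 → (-5,-31,-13)
replace slot 3: 2·((-5)+(-31)) − (-13) = -59 → (-5,-31,-59)
replace slot 2: 2·((-5)+(-59)) − (-31) = -97 → (-5,-97,-59)
replace slot 3: 2·((-5)+(-97)) − (-59) = -145 → (-5,-97,-145)

-5,-97,-145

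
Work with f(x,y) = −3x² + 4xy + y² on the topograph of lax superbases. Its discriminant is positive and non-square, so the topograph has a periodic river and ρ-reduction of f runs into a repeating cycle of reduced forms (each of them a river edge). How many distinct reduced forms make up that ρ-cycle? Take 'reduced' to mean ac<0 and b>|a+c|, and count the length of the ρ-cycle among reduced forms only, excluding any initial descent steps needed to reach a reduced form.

D = 28, ⌊√D⌋ = 5
river: ρ → (1,4,-3)
river: ρ → (-3,2,2)
river: ρ → (2,2,-3)
river: ρ → (-3,4,1)
ρ-cycle length = 4 (tail of 0 descent steps not counted)

4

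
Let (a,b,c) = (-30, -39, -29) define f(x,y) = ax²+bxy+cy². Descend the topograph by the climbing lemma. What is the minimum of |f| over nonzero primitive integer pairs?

translate: b→-21 (≡39 mod 60), so (30,39,29)→(30,-21,20)
flip: (30,-21,20)→(20,21,30)
translate: b→-19 (≡21 mod 40), so (20,21,30)→(20,-19,29)
reduced (well bottom): (20,-19,29) with a≤c, −a<b≤a
well minimum |f| = |-20| = 20 (negative-definite)

20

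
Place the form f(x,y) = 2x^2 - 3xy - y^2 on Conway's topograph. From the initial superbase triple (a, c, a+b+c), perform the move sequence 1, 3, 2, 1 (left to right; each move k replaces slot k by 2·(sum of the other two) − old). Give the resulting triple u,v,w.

start (2,-1,-2) = (f(1,0),f(0,1),f(1,1))
replace slot 1: 2·((-1)+(-2)) − 2 = -8 → (-8,-1,-2)
replace slot 3: 2·((-8)+(-1)) − (-2) = -16 → (-8,-1,-16)
replace slot 2: 2·((-8)+(-16)) − (-1) = -47 → (-8,-47,-16)
replace slot 1: 2·((-47)+(-16)) − (-8) = -118 → (-118,-47,-16)

-118,-47,-16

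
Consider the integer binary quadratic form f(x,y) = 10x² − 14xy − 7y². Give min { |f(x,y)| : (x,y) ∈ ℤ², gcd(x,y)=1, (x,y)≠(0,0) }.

descent: ρ → (-7,14,10)  [lands on river]
river: ρ → (10,6,-11)
river: ρ → (-11,16,5)
river: ρ → (5,14,-14)
river: ρ → (-14,14,5)
river: ρ → (5,16,-11)
river: ρ → (-11,6,10)
river: ρ → (10,14,-7)
closes: descent 1, river 8
min |a| on river = 5

5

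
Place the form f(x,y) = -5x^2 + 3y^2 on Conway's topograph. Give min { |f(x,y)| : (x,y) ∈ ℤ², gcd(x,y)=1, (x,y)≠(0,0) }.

descent: ρ → (3,6,-2)  [lands on river]
river: ρ → (-2,6,3)
closes: descent 1, river 2
min |a| on river = 2

2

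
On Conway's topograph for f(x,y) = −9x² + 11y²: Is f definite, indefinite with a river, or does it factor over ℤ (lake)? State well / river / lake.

D = b²−4ac = 0² − 4·(-9)·11 = 396
D > 0 non-square ⇒ indefinite ⇒ periodic river

river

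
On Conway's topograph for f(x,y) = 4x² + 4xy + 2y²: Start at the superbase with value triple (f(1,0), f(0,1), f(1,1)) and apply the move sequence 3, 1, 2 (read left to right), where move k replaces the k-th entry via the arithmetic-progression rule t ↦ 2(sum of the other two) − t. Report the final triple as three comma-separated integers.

start (4,2,10) = (f(1,0),f(0,1),f(1,1))
replace slot 3: 2·(4+2) − 10 = 2 → (4,2,2)
replace slot 1: 2·(2+2) − 4 = 4 → (4,2,2)
replace slot 2: 2·(4+2) − 2 = 10 → (4,10,2)

4,10,2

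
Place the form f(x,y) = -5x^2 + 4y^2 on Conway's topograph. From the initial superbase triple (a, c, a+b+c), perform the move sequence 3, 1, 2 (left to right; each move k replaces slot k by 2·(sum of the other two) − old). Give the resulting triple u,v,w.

start (-5,4,-1) = (f(1,0),f(0,1),f(1,1))
replace slot 3: 2·((-5)+4) − (-1) = -1 → (-5,4,-1)
replace slot 1: 2·(4+(-1)) − (-5) = 11 → (11,4,-1)
replace slot 2: 2·(11+(-1)) − 4 = 16 → (11,16,-1)

11,16,-1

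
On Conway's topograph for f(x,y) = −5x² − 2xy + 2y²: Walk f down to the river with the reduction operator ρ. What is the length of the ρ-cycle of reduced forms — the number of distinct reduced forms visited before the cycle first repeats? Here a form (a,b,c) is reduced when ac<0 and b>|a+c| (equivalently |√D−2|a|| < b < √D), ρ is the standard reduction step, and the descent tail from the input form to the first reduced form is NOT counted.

D = 44, ⌊√D⌋ = 6
descent: ρ → (2,6,-1)  [lands on river]
river: ρ → (-1,6,2)
ρ-cycle length = 2 (tail of 1 descent step not counted)

2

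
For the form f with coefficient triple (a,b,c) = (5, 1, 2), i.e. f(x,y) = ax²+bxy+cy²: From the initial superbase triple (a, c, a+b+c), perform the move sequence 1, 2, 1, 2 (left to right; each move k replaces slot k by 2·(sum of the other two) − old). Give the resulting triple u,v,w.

start (5,2,8) = (f(1,0),f(0,1),f(1,1))
replace slot 1: 2·(2+8) − 5 = 15 → (15,2,8)
replace slot 2: 2·(15+8) − 2 = 44 → (15,44,8)
replace slot 1: 2·(44+8) − 15 = 89 → (89,44,8)
replace slot 2: 2·(89+8) − 44 = 150 → (89,150,8)

89,150,8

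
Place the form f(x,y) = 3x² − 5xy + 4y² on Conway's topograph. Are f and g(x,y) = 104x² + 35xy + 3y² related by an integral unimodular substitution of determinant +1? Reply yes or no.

D₁ = -23, D₂ = -23
f: translate: b→1 (≡-5 mod 6), so (3,-5,4)→(3,1,2)
f: flip: (3,1,2)→(2,-1,3)
f: reduced (well bottom): (2,-1,3) with a≤c, −a<b≤a
g: flip: (104,35,3)→(3,-35,104)
g: translate: b→1 (≡-35 mod 6), so (3,-35,104)→(3,1,2)
g: flip: (3,1,2)→(2,-1,3)
g: reduced (well bottom): (2,-1,3) with a≤c, −a<b≤a
reduced forms (2, -1, 3) vs (2, -1, 3) ⇒ equivalent

yes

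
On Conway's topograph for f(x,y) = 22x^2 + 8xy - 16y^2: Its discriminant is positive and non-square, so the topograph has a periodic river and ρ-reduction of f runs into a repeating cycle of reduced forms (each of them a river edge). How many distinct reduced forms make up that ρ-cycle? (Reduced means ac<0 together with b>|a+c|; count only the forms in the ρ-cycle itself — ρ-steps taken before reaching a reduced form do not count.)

D = 1472, ⌊√D⌋ = 38
river: ρ → (-16,24,14)
river: ρ → (14,32,-8)
river: ρ → (-8,32,14)
river: ρ → (14,24,-16)
river: ρ → (-16,8,22)
river: ρ → (22,36,-2)
river: ρ → (-2,36,22)
river: ρ → (22,8,-16)
ρ-cycle length = 8 (tail of 0 descent steps not counted)

8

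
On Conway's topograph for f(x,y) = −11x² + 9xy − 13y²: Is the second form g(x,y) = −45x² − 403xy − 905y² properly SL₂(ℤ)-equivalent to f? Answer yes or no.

D₁ = -491, D₂ = -491
f is negative-definite; reduce −f:
−f: reduced (well bottom): (11,-9,13) with a≤c, −a<b≤a
flip sign back: reduced form of f is (-11,9,-13)
g is negative-definite; reduce −g:
−g: translate: b→43 (≡403 mod 90), so (45,403,905)→(45,43,13)
−g: flip: (45,43,13)→(13,-43,45)
−g: translate: b→9 (≡-43 mod 26), so (13,-43,45)→(13,9,11)
−g: flip: (13,9,11)→(11,-9,13)
−g: reduced (well bottom): (11,-9,13) with a≤c, −a<b≤a
flip sign back: reduced form of g is (-11,9,-13)
reduced forms (-11, 9, -13) vs (-11, 9, -13) ⇒ equivalent

yes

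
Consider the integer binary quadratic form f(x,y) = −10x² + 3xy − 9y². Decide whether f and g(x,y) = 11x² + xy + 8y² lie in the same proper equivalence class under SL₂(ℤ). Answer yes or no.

D₁ = -351, D₂ = -351
f is negative-definite; reduce −f:
−f: flip: (10,-3,9)→(9,3,10)
−f: reduced (well bottom): (9,3,10) with a≤c, −a<b≤a
flip sign back: reduced form of f is (-9,-3,-10)
g: flip: (11,1,8)→(8,-1,11)
g: reduced (well bottom): (8,-1,11) with a≤c, −a<b≤a
reduced forms (-9, -3, -10) vs (8, -1, 11) ⇒ inequivalent

no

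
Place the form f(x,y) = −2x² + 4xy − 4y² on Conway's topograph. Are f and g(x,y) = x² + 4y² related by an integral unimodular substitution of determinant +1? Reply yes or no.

D₁ = -16, D₂ = -16
f is negative-definite; reduce −f:
−f: translate: b→0 (≡-4 mod 4), so (2,-4,4)→(2,0,2)
−f: reduced (well bottom): (2,0,2) with a≤c, −a<b≤a
flip sign back: reduced form of f is (-2,0,-2)
g: reduced (well bottom): (1,0,4) with a≤c, −a<b≤a
reduced forms (-2, 0, -2) vs (1, 0, 4) ⇒ inequivalent

no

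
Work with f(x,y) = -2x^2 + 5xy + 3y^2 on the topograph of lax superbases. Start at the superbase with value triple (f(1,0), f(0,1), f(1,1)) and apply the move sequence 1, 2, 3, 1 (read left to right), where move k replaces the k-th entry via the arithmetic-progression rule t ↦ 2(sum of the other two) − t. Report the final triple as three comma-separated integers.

start (-2,3,6) = (f(1,0),f(0,1),f(1,1))
replace slot 1: 2·(3+6) − (-2) = 20 → (20,3,6)
replace slot 2: 2·(20+6) − 3 = 49 → (20,49,6)
replace slot 3: 2·(20+49) − 6 = 132 → (20,49,132)
replace slot 1: 2·(49+132) − 20 = 342 → (342,49,132)

342,49,132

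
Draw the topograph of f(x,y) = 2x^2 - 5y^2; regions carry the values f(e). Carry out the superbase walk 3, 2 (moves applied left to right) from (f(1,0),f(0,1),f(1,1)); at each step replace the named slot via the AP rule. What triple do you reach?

start (2,-5,-3) = (f(1,0),f(0,1),f(1,1))
replace slot 3: 2·(2+(-5)) − (-3) = -3 → (2,-5,-3)
replace slot 2: 2·(2+(-3)) − (-5) = 3 → (2,3,-3)

2,3,-3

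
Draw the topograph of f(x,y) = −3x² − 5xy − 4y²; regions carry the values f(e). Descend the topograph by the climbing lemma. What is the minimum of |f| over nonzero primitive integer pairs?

translate: b→-1 (≡5 mod 6), so (3,5,4)→(3,-1,2)
flip: (3,-1,2)→(2,1,3)
reduced (well bottom): (2,1,3) with a≤c, −a<b≤a
well minimum |f| = |-2| = 2 (negative-definite)

2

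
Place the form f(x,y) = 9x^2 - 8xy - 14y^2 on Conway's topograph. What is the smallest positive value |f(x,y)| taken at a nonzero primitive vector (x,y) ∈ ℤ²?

descent: ρ → (-14,8,9)  [lands on river]
river: ρ → (9,10,-13)
river: ρ → (-13,16,6)
river: ρ → (6,20,-7)
river: ρ → (-7,22,3)
river: ρ → (3,20,-14)
closes: descent 1, river 6
min |a| on river = 3

3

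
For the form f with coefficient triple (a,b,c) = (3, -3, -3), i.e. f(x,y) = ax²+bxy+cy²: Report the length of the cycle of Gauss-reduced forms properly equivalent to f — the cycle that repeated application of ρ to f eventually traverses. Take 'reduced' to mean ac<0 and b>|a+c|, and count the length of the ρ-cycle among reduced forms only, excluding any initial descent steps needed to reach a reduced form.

D = 45, ⌊√D⌋ = 6
descent: ρ → (-3,3,3)  [lands on river]
river: ρ → (3,3,-3)
ρ-cycle length = 2 (tail of 1 descent step not counted)

2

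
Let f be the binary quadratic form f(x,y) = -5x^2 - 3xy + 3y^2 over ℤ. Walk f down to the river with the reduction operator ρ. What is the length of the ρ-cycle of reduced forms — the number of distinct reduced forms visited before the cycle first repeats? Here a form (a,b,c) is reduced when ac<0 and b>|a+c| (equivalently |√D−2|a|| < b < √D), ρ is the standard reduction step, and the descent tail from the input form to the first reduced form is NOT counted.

D = 69, ⌊√D⌋ = 8
descent: ρ → (3,3,-5)  [lands on river]
river: ρ → (-5,7,1)
river: ρ → (1,7,-5)
river: ρ → (-5,3,3)
ρ-cycle length = 4 (tail of 1 descent step not counted)

4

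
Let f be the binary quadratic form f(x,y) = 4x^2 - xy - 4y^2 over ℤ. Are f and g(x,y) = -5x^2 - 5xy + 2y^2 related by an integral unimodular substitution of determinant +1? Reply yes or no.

D₁ = 65, D₂ = 65
river cycle of f (length 6): (-4, 1, 4), (4, 7, -1), (-1, 7, 4), (4, 1, -4), (-4, 7, 1), (1, 7, -4)
river cycle of g (length 6): (2, 5, -5), (-5, 5, 2), (2, 7, -2), (-2, 5, 5), (5, 5, -2), (-2, 7, 2)
cycles differ ⇒ inequivalent

no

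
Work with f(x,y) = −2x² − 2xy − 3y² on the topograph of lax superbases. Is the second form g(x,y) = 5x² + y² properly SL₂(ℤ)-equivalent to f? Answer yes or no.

D₁ = -20, D₂ = -20
f is negative-definite; reduce −f:
−f: reduced (well bottom): (2,2,3) with a≤c, −a<b≤a
flip sign back: reduced form of f is (-2,-2,-3)
g: flip: (5,0,1)→(1,0,5)
g: reduced (well bottom): (1,0,5) with a≤c, −a<b≤a
reduced forms (-2, -2, -3) vs (1, 0, 5) ⇒ inequivalent

no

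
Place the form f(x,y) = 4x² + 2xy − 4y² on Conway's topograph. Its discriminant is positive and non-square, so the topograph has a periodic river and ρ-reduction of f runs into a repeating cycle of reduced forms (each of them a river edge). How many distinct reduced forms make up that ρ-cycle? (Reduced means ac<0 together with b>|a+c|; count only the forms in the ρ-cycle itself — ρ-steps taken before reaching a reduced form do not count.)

D = 68, ⌊√D⌋ = 8
river: ρ → (-4,6,2)
river: ρ → (2,6,-4)
river: ρ → (-4,2,4)
river: ρ → (4,6,-2)
river: ρ → (-2,6,4)
river: ρ → (4,2,-4)
ρ-cycle length = 6 (tail of 0 descent steps not counted)

6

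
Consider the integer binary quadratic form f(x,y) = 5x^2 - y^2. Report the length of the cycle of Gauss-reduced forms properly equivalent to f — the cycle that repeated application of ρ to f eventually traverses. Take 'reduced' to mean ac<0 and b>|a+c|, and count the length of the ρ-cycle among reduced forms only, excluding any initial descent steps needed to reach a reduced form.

D = 20, ⌊√D⌋ = 4
descent: ρ → (-1,4,1)  [lands on river]
river: ρ → (1,4,-1)
ρ-cycle length = 2 (tail of 1 descent step not counted)

2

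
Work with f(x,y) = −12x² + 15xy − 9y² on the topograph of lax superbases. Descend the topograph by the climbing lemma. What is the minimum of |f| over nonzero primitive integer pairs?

translate: b→9 (≡-15 mod 24), so (12,-15,9)→(12,9,6)
flip: (12,9,6)→(6,-9,12)
translate: b→3 (≡-9 mod 12), so (6,-9,12)→(6,3,9)
reduced (well bottom): (6,3,9) with a≤c, −a<b≤a
well minimum |f| = |-6| = 6 (negative-definite)

6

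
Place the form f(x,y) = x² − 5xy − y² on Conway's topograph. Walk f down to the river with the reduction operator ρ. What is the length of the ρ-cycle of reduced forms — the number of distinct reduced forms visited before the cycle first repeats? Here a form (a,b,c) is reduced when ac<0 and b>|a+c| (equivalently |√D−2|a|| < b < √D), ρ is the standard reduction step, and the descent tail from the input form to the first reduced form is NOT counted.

D = 29, ⌊√D⌋ = 5
descent: ρ → (-1,5,1)  [lands on river]
river: ρ → (1,5,-1)
ρ-cycle length = 2 (tail of 1 descent step not counted)

2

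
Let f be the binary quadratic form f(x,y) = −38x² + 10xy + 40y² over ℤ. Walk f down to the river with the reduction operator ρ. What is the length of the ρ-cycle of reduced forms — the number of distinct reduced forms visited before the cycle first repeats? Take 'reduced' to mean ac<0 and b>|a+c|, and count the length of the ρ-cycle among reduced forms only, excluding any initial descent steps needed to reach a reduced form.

D = 6180, ⌊√D⌋ = 78
river: ρ → (40,70,-8)
river: ρ → (-8,74,22)
river: ρ → (22,58,-32)
river: ρ → (-32,70,10)
river: ρ → (10,70,-32)
river: ρ → (-32,58,22)
river: ρ → (22,74,-8)
river: ρ → (-8,70,40)
river: ρ → (40,10,-38)
river: ρ → (-38,66,12)
river: ρ → (12,78,-2)
river: ρ → (-2,78,12)
river: ρ → (12,66,-38)
river: ρ → (-38,10,40)
ρ-cycle length = 14 (tail of 0 descent steps not counted)

14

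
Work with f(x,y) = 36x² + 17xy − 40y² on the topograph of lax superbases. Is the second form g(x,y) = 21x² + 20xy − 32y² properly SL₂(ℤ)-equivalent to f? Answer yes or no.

D₁ = 6049, D₂ = 3088
discriminants differ ⇒ not SL₂(ℤ)-equivalent

no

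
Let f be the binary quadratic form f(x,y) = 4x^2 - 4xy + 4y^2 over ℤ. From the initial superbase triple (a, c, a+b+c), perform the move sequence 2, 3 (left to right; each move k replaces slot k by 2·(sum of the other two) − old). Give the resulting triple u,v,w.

start (4,4,4) = (f(1,0),f(0,1),f(1,1))
replace slot 2: 2·(4+4) − 4 = 12 → (4,12,4)
replace slot 3: 2·(4+12) − 4 = 28 → (4,12,28)

4,12,28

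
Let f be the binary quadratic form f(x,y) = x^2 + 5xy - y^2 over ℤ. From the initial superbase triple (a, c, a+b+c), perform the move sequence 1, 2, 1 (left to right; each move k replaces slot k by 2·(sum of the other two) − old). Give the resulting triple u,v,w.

start (1,-1,5) = (f(1,0),f(0,1),f(1,1))
replace slot 1: 2·((-1)+5) − 1 = 7 → (7,-1,5)
replace slot 2: 2·(7+5) − (-1) = 25 → (7,25,5)
replace slot 1: 2·(25+5) − 7 = 53 → (53,25,5)

53,25,5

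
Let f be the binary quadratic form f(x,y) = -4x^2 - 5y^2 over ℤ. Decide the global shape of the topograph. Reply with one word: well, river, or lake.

D = b²−4ac = 0² − 4·(-4)·(-5) = -80
D < 0 ⇒ definite ⇒ every region one sign ⇒ single well

well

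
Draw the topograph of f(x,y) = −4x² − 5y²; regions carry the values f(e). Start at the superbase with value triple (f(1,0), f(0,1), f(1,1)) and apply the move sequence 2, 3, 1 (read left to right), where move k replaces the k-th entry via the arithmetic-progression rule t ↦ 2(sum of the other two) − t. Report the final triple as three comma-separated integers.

start (-4,-5,-9) = (f(1,0),f(0,1),f(1,1))
replace slot 2: 2·((-4)+(-9)) − (-5) = -21 → (-4,-21,-9)
replace slot 3: 2·((-4)+(-21)) − (-9) = -41 → (-4,-21,-41)
replace slot 1: 2·((-21)+(-41)) − (-4) = -120 → (-120,-21,-41)

-120,-21,-41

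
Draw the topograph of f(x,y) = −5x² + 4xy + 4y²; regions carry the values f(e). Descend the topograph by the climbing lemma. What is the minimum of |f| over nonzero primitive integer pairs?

river: ρ → (4,4,-5)
river: ρ → (-5,6,3)
river: ρ → (3,6,-5)
river: ρ → (-5,4,4)
closes: descent 0, river 4
min |a| on river = 3

3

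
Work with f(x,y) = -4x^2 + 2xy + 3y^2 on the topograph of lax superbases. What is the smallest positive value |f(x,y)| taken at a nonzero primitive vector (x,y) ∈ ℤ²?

river: ρ → (3,4,-3)
river: ρ → (-3,2,4)
river: ρ → (4,6,-1)
river: ρ → (-1,6,4)
river: ρ → (4,2,-3)
river: ρ → (-3,4,3)
river: ρ → (3,2,-4)
river: ρ → (-4,6,1)
river: ρ → (1,6,-4)
river: ρ → (-4,2,3)
closes: descent 0, river 10
min |a| on river = 1

1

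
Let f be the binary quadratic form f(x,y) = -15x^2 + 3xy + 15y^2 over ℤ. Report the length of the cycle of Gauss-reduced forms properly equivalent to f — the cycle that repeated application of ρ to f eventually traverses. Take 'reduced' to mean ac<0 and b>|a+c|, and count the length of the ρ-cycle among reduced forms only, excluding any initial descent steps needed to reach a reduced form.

D = 909, ⌊√D⌋ = 30
river: ρ → (15,27,-3)
river: ρ → (-3,27,15)
river: ρ → (15,3,-15)
river: ρ → (-15,27,3)
river: ρ → (3,27,-15)
river: ρ → (-15,3,15)
ρ-cycle length = 6 (tail of 0 descent steps not counted)

6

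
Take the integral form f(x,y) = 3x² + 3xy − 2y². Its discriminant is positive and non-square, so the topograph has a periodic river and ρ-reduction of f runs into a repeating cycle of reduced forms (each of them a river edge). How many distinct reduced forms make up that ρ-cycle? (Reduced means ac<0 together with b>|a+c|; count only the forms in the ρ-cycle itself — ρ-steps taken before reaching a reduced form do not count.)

D = 33, ⌊√D⌋ = 5
river: ρ → (-2,5,1)
river: ρ → (1,5,-2)
river: ρ → (-2,3,3)
river: ρ → (3,3,-2)
ρ-cycle length = 4 (tail of 0 descent steps not counted)

4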